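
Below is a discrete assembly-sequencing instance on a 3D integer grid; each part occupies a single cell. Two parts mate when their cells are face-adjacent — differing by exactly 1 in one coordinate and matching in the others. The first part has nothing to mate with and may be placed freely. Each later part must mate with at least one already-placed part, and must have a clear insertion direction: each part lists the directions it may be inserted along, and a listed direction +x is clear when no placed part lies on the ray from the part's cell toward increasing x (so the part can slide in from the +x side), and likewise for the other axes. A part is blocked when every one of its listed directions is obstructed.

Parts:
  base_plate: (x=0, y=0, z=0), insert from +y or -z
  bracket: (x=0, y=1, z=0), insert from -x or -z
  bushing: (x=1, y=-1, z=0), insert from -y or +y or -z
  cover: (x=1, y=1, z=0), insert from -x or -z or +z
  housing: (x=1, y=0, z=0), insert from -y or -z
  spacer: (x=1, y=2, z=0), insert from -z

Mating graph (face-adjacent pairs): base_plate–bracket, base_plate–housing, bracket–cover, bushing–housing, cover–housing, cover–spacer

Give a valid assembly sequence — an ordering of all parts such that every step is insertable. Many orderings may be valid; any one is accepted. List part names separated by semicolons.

1. spacer@(1, 2, 0) [-z clear] — {spacer}
2. cover@(1, 1, 0) [-x clear] — {cover, spacer}
3. housing@(1, 0, 0) [-y clear] — {cover, housing, spacer}
4. bushing@(1, -1, 0) [-y clear] — {bushing, cover, housing, spacer}
5. base_plate@(0, 0, 0) [+y clear] — {base_plate, bushing, cover, housing, spacer}
6. bracket@(0, 1, 0) [-x clear] — {base_plate, bracket, bushing, cover, housing, spacer}

spacer; cover; housing; bushing; base_plate; bracket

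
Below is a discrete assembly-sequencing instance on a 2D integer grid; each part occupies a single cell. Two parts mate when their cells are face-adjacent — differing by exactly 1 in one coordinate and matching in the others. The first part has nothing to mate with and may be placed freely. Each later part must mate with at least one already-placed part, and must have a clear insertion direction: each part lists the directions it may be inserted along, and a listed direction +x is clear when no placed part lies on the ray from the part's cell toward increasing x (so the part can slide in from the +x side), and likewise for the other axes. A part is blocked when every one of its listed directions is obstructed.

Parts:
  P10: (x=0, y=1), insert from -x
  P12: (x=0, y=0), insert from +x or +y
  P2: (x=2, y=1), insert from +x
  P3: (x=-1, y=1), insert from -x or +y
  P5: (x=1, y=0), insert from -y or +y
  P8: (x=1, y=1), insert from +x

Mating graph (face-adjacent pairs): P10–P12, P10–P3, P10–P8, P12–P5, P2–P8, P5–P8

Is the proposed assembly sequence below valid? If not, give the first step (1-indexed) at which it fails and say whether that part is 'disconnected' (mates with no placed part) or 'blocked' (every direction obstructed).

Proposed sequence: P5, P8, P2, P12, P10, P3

1. P5@(1, 0) [-y clear] — {P5}
2. P8@(1, 1) [+x clear] — {P5, P8}
3. P2@(2, 1) [+x clear] — {P2, P5, P8}
4. P12@(0, 0) [+y clear] — {P12, P2, P5, P8}
5. P10@(0, 1) [-x clear] — {P10, P12, P2, P5, P8}
6. P3@(-1, 1) [-x clear] — {P10, P12, P2, P3, P5, P8}

Valid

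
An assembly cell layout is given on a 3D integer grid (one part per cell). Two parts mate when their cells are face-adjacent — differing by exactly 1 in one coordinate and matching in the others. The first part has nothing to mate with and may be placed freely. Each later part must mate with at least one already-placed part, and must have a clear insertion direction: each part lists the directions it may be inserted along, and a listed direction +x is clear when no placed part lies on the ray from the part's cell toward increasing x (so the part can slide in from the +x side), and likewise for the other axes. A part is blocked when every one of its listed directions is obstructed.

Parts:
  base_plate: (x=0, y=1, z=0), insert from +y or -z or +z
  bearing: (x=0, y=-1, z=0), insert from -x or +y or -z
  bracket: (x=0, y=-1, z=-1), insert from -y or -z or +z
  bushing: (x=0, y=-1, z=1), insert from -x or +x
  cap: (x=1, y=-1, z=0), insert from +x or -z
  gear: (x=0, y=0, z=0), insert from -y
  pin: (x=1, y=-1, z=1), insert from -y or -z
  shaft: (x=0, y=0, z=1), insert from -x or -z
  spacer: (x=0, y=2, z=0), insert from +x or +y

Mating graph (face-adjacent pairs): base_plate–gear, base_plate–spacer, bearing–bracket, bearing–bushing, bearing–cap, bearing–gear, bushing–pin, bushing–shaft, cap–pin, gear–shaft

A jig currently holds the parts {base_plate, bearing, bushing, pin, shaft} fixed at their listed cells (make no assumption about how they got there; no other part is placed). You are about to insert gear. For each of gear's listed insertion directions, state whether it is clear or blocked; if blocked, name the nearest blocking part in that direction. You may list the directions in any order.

-y: blocked by bearing

-y: nearest on ray is bearing@(0, -1, 0) ⇒ blocked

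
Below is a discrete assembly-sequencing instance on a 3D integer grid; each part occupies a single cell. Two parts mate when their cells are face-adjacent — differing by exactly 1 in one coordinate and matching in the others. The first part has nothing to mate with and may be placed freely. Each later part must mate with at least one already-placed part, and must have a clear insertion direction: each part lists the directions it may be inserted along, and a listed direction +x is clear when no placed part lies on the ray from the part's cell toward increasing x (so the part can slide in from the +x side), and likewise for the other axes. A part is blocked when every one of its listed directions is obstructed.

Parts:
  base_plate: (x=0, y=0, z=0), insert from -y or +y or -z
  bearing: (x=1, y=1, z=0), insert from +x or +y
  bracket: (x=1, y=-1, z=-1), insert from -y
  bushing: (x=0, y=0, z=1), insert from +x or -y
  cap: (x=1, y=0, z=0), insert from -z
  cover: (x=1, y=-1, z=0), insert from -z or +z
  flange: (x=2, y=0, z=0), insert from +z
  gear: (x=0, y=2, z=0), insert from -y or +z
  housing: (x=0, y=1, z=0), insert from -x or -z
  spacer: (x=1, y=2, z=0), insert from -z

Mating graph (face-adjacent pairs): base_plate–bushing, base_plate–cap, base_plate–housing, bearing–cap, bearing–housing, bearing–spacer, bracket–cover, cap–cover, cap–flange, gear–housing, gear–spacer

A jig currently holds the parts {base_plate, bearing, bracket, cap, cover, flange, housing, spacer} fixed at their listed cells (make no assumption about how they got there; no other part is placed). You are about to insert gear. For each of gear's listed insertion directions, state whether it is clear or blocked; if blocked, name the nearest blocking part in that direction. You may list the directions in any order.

-y: nearest on ray is housing@(0, 1, 0) ⇒ blocked
+z: ray from gear(0, 2, 0) has no placed part ⇒ clear

+z: clear; -y: blocked by housing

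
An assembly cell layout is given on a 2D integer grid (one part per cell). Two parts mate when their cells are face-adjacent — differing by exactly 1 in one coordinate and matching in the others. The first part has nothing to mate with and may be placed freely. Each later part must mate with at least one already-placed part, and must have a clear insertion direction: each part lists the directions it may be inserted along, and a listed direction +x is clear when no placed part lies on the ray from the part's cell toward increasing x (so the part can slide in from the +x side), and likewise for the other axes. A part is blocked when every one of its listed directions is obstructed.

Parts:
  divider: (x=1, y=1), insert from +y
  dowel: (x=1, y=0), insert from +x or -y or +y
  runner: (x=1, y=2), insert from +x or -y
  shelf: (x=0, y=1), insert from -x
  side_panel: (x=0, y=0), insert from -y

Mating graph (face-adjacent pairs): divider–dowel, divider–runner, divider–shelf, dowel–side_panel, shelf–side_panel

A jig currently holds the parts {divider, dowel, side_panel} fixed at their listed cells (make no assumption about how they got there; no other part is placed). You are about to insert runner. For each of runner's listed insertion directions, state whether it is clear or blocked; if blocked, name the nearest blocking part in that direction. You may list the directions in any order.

+x: ray from runner(1, 2) has no placed part ⇒ clear
-y: nearest on ray is divider@(1, 1) ⇒ blocked

+x: clear; -y: blocked by divider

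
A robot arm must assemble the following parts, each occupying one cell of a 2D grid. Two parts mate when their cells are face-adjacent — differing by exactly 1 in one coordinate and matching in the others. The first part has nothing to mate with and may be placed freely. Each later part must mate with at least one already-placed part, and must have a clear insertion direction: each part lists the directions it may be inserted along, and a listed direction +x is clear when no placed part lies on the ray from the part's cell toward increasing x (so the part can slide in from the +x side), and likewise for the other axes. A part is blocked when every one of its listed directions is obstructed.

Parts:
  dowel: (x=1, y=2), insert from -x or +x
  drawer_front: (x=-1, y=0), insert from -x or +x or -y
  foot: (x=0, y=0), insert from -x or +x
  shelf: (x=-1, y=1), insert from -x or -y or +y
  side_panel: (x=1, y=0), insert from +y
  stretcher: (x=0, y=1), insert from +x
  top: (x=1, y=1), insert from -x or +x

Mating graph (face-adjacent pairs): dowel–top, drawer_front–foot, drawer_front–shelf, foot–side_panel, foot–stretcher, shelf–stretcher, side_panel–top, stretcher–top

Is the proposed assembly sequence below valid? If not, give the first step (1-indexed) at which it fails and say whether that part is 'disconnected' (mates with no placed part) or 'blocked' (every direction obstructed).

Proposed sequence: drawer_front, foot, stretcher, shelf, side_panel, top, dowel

1. drawer_front@(-1, 0) [-x clear] — {drawer_front}
2. foot@(0, 0) [+x clear] — {drawer_front, foot}
3. stretcher@(0, 1) [+x clear] — {drawer_front, foot, stretcher}
4. shelf@(-1, 1) [-x clear] — {drawer_front, foot, shelf, stretcher}
5. side_panel@(1, 0) [+y clear] — {drawer_front, foot, shelf, side_panel, stretcher}
6. top@(1, 1) [+x clear] — {drawer_front, foot, shelf, side_panel, stretcher, top}
7. dowel@(1, 2) [-x clear] — {dowel, drawer_front, foot, shelf, side_panel, stretcher, top}

Valid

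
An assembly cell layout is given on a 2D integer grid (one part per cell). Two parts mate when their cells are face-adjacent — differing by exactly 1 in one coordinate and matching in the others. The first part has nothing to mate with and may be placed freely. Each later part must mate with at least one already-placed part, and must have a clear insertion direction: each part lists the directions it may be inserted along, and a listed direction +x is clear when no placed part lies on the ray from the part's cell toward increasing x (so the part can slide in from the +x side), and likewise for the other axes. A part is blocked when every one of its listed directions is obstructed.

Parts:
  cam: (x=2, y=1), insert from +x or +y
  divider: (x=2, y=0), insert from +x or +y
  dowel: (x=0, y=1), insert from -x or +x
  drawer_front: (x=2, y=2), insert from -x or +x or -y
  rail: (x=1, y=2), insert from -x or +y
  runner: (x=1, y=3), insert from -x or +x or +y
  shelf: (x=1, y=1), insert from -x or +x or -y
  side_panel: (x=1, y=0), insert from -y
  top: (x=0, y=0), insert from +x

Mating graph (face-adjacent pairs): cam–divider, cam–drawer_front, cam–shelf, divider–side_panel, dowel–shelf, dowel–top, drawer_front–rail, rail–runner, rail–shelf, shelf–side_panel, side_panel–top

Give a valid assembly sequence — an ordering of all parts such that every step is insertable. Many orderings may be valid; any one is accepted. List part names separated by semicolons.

drawer_front; cam; rail; runner; shelf; dowel; top; side_panel; divider

1. drawer_front@(2, 2) [-x clear] — {drawer_front}
2. cam@(2, 1) [+x clear] — {cam, drawer_front}
3. rail@(1, 2) [-x clear] — {cam, drawer_front, rail}
4. runner@(1, 3) [-x clear] — {cam, drawer_front, rail, runner}
5. shelf@(1, 1) [-x clear] — {cam, drawer_front, rail, runner, shelf}
6. dowel@(0, 1) [-x clear] — {cam, dowel, drawer_front, rail, runner, shelf}
7. top@(0, 0) [+x clear] — {cam, dowel, drawer_front, rail, runner, shelf, top}
8. side_panel@(1, 0) [-y clear] — {cam, dowel, drawer_front, rail, runner, shelf, side_panel, top}
9. divider@(2, 0) [+x clear] — {cam, divider, dowel, drawer_front, rail, runner, shelf, side_panel, top}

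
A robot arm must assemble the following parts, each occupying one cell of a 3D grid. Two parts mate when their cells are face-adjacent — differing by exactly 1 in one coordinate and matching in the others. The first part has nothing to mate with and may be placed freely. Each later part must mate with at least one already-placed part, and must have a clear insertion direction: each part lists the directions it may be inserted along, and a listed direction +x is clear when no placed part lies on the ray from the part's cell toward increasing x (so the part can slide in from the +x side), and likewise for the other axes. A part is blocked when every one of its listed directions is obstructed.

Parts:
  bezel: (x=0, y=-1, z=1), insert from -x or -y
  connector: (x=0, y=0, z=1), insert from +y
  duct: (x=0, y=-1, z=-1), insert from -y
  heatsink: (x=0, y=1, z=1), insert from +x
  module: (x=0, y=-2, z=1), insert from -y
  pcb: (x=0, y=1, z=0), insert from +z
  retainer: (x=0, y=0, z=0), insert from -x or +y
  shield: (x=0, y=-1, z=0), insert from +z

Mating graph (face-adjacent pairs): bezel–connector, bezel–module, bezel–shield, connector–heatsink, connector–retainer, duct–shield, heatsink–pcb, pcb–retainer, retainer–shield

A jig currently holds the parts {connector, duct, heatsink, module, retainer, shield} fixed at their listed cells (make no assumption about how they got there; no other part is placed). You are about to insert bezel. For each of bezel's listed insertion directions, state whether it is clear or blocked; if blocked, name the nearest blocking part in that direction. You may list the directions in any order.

-x: ray from bezel(0, -1, 1) has no placed part ⇒ clear
-y: nearest on ray is module@(0, -2, 1) ⇒ blocked

-x: clear; -y: blocked by module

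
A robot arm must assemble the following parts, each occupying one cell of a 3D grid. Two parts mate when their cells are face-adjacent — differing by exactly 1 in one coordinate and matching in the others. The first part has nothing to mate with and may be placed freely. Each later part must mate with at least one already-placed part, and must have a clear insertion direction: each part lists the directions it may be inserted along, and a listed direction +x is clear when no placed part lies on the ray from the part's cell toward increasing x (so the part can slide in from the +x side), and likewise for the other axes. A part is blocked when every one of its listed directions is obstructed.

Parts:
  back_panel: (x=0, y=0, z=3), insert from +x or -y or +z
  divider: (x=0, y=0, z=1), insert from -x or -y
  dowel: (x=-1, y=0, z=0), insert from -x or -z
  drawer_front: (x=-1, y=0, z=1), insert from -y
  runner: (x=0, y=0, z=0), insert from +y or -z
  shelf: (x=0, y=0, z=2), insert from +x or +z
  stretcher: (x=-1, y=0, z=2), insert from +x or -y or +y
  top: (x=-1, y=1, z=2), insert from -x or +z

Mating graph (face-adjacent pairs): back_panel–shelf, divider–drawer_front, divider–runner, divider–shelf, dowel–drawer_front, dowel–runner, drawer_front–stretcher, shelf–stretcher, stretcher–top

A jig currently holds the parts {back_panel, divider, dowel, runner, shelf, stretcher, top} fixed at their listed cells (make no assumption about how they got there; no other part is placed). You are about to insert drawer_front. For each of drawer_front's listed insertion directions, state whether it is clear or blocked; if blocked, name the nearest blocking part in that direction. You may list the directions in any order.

-y: ray from drawer_front(-1, 0, 1) has no placed part ⇒ clear

-y: clear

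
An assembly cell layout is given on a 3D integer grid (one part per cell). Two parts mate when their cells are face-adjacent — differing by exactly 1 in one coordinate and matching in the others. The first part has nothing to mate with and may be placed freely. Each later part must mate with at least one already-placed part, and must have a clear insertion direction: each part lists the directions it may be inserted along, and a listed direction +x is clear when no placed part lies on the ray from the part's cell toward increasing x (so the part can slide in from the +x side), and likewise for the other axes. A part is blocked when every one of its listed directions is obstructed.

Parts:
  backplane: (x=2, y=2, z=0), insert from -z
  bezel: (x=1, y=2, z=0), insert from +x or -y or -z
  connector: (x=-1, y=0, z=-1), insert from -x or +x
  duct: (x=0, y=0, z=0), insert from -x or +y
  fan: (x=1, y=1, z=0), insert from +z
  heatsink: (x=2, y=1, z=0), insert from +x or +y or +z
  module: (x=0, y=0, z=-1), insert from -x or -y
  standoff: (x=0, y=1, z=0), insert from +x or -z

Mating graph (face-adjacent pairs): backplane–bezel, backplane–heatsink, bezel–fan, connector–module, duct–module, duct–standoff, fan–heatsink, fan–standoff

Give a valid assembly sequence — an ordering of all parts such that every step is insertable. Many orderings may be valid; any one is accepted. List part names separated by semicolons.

heatsink; backplane; fan; standoff; duct; module; connector; bezel

1. heatsink@(2, 1, 0) [+x clear] — {heatsink}
2. backplane@(2, 2, 0) [-z clear] — {backplane, heatsink}
3. fan@(1, 1, 0) [+z clear] — {backplane, fan, heatsink}
4. standoff@(0, 1, 0) [-z clear] — {backplane, fan, heatsink, standoff}
5. duct@(0, 0, 0) [-x clear] — {backplane, duct, fan, heatsink, standoff}
6. module@(0, 0, -1) [-x clear] — {backplane, duct, fan, heatsink, module, standoff}
7. connector@(-1, 0, -1) [-x clear] — {backplane, connector, duct, fan, heatsink, module, standoff}
8. bezel@(1, 2, 0) [-z clear] — {backplane, bezel, connector, duct, fan, heatsink, module, standoff}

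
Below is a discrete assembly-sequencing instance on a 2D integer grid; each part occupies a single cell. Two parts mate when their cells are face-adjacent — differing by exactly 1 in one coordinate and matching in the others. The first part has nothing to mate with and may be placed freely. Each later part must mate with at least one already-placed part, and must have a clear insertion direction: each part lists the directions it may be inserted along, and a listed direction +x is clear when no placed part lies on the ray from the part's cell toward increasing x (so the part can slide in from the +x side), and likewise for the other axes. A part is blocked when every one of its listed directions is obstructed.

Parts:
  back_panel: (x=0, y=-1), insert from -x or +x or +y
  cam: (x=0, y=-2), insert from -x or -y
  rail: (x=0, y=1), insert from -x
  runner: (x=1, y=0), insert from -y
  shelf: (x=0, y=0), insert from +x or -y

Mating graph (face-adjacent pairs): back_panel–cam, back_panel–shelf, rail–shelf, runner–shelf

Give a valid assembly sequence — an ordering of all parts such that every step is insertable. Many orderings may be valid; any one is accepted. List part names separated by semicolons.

rail; shelf; runner; back_panel; cam

1. rail@(0, 1) [-x clear] — {rail}
2. shelf@(0, 0) [+x clear] — {rail, shelf}
3. runner@(1, 0) [-y clear] — {rail, runner, shelf}
4. back_panel@(0, -1) [-x clear] — {back_panel, rail, runner, shelf}
5. cam@(0, -2) [-x clear] — {back_panel, cam, rail, runner, shelf}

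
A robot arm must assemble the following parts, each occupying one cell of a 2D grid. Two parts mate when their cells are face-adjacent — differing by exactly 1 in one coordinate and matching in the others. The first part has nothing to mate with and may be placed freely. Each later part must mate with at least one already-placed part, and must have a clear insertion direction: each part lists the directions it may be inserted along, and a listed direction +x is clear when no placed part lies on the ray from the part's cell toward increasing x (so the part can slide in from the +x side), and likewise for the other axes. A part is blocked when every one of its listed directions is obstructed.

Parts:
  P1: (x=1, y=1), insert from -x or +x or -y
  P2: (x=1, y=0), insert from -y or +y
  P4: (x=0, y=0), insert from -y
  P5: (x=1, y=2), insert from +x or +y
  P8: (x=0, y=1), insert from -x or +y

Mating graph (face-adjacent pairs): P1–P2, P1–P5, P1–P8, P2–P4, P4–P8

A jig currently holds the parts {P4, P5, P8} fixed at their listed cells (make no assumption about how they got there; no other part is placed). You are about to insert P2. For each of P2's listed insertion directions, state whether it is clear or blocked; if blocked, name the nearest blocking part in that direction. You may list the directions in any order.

-y: ray from P2(1, 0) has no placed part ⇒ clear
+y: nearest on ray is P5@(1, 2) ⇒ blocked

+y: blocked by P5; -y: clear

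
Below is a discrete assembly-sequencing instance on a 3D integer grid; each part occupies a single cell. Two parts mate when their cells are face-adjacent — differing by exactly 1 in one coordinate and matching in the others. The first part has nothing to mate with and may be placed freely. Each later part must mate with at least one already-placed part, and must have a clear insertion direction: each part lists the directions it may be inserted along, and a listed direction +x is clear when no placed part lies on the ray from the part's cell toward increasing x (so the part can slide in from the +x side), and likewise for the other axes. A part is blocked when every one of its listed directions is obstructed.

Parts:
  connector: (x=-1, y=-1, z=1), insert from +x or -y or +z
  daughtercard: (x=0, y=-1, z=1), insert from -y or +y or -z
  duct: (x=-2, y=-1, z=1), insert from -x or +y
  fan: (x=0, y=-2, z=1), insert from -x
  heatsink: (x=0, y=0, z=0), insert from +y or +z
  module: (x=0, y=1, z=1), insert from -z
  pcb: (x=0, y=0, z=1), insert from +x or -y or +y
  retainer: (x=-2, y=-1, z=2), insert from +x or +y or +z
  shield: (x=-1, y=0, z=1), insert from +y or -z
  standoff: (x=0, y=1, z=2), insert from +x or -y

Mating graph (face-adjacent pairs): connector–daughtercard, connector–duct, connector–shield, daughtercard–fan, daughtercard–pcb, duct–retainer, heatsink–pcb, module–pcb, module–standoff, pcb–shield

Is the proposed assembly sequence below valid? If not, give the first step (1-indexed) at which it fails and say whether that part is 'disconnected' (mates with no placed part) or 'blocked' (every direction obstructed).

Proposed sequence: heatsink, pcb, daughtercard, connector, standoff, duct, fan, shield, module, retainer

Invalid at step 5 (disconnected)

1. heatsink@(0, 0, 0) [+y clear] — {heatsink}
2. pcb@(0, 0, 1) [+x clear] — {heatsink, pcb}
3. daughtercard@(0, -1, 1) [-y clear] — {daughtercard, heatsink, pcb}
4. connector@(-1, -1, 1) [-y clear] — {connector, daughtercard, heatsink, pcb}
5. standoff@(0, 1, 2) — no placed neighbour ⇒ disconnected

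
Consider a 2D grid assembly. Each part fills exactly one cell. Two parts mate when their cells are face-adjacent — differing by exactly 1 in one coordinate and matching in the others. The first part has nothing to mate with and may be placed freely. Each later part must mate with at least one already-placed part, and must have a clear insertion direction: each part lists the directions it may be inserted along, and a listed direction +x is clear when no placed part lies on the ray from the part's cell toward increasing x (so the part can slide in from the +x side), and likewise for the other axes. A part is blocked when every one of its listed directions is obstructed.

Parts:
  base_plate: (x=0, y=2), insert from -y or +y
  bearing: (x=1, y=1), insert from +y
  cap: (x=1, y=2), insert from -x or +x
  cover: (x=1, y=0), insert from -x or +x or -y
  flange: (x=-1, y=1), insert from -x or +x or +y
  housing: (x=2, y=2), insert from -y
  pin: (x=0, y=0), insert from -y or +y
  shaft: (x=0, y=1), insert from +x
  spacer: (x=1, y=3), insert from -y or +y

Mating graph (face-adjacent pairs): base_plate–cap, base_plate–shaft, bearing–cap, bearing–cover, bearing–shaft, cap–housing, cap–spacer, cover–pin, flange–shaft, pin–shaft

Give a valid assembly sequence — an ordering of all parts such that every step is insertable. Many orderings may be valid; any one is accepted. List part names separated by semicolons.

cover; pin; shaft; bearing; cap; base_plate; spacer; housing; flange

1. cover@(1, 0) [-x clear] — {cover}
2. pin@(0, 0) [-y clear] — {cover, pin}
3. shaft@(0, 1) [+x clear] — {cover, pin, shaft}
4. bearing@(1, 1) [+y clear] — {bearing, cover, pin, shaft}
5. cap@(1, 2) [-x clear] — {bearing, cap, cover, pin, shaft}
6. base_plate@(0, 2) [+y clear] — {base_plate, bearing, cap, cover, pin, shaft}
7. spacer@(1, 3) [+y clear] — {base_plate, bearing, cap, cover, pin, shaft, spacer}
8. housing@(2, 2) [-y clear] — {base_plate, bearing, cap, cover, housing, pin, shaft, spacer}
9. flange@(-1, 1) [-x clear] — {base_plate, bearing, cap, cover, flange, housing, pin, shaft, spacer}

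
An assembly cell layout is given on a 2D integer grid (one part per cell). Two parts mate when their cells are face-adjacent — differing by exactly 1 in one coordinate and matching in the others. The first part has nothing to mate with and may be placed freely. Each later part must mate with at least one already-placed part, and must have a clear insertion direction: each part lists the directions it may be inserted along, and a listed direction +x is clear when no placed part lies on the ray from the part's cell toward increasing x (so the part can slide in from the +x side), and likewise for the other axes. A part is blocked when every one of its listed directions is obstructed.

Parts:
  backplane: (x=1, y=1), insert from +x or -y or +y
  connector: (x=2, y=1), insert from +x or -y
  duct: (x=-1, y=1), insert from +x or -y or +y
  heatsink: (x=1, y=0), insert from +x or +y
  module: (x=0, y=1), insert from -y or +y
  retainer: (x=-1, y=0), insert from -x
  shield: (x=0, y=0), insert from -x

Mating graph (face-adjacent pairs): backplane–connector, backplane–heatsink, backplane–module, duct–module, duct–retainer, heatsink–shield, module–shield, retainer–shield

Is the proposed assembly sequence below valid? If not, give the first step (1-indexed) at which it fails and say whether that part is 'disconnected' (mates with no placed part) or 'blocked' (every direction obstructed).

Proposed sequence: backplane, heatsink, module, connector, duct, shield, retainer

1. backplane@(1, 1) [+x clear] — {backplane}
2. heatsink@(1, 0) [+x clear] — {backplane, heatsink}
3. module@(0, 1) [-y clear] — {backplane, heatsink, module}
4. connector@(2, 1) [+x clear] — {backplane, connector, heatsink, module}
5. duct@(-1, 1) [-y clear] — {backplane, connector, duct, heatsink, module}
6. shield@(0, 0) [-x clear] — {backplane, connector, duct, heatsink, module, shield}
7. retainer@(-1, 0) [-x clear] — {backplane, connector, duct, heatsink, module, retainer, shield}

Valid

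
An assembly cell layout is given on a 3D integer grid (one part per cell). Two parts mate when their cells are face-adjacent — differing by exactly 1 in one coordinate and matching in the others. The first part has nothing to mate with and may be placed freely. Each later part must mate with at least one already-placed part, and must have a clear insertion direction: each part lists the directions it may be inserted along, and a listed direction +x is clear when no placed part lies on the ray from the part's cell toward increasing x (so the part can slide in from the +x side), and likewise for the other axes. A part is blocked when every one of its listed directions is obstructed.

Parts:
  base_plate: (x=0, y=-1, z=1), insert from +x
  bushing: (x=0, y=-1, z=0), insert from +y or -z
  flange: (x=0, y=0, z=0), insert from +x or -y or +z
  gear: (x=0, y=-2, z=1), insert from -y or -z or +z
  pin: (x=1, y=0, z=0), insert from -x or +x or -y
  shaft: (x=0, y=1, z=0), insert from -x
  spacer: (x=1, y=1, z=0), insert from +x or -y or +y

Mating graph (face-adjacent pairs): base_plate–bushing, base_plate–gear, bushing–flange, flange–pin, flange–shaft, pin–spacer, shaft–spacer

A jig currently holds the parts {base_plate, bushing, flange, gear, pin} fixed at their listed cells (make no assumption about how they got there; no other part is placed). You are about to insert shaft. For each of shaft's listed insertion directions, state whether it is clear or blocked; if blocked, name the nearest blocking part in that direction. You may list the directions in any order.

-x: ray from shaft(0, 1, 0) has no placed part ⇒ clear

-x: clear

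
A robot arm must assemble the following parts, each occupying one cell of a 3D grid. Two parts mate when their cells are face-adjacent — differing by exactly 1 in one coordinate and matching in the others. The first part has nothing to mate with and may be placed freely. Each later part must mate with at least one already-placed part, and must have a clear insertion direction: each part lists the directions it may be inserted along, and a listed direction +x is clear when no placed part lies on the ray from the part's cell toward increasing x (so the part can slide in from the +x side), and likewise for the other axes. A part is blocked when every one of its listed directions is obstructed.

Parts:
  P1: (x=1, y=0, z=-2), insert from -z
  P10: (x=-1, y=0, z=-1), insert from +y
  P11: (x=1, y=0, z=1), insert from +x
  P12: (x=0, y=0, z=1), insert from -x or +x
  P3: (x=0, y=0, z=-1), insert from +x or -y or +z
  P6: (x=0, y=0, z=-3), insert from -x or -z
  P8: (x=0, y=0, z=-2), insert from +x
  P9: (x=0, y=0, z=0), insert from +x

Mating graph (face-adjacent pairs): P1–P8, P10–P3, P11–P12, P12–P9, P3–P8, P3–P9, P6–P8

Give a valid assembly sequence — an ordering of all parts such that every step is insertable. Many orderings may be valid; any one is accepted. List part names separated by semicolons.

P12; P11; P9; P3; P10; P8; P6; P1

1. P12@(0, 0, 1) [-x clear] — {P12}
2. P11@(1, 0, 1) [+x clear] — {P11, P12}
3. P9@(0, 0, 0) [+x clear] — {P11, P12, P9}
4. P3@(0, 0, -1) [+x clear] — {P11, P12, P3, P9}
5. P10@(-1, 0, -1) [+y clear] — {P10, P11, P12, P3, P9}
6. P8@(0, 0, -2) [+x clear] — {P10, P11, P12, P3, P8, P9}
7. P6@(0, 0, -3) [-x clear] — {P10, P11, P12, P3, P6, P8, P9}
8. P1@(1, 0, -2) [-z clear] — {P1, P10, P11, P12, P3, P6, P8, P9}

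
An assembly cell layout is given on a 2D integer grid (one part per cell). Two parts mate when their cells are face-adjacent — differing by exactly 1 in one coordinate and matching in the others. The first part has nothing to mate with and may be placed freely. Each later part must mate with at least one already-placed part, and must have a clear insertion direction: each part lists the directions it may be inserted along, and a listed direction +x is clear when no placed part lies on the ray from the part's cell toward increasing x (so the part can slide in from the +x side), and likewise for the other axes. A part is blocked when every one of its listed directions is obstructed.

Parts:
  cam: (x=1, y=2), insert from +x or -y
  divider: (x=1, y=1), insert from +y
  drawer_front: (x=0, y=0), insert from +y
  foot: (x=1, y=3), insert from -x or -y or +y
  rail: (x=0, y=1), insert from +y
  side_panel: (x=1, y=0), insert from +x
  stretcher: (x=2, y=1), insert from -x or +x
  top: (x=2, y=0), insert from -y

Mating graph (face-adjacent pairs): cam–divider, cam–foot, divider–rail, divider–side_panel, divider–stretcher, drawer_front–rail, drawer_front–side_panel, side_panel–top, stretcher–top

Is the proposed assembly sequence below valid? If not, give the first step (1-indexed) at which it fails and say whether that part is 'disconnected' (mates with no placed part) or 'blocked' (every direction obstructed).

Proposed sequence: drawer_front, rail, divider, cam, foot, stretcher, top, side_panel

1. drawer_front@(0, 0) [+y clear] — {drawer_front}
2. rail@(0, 1) [+y clear] — {drawer_front, rail}
3. divider@(1, 1) [+y clear] — {divider, drawer_front, rail}
4. cam@(1, 2) [+x clear] — {cam, divider, drawer_front, rail}
5. foot@(1, 3) [-x clear] — {cam, divider, drawer_front, foot, rail}
6. stretcher@(2, 1) [+x clear] — {cam, divider, drawer_front, foot, rail, stretcher}
7. top@(2, 0) [-y clear] — {cam, divider, drawer_front, foot, rail, stretcher, top}
8. side_panel@(1, 0) — +x all obstructed ⇒ blocked

Invalid at step 8 (blocked)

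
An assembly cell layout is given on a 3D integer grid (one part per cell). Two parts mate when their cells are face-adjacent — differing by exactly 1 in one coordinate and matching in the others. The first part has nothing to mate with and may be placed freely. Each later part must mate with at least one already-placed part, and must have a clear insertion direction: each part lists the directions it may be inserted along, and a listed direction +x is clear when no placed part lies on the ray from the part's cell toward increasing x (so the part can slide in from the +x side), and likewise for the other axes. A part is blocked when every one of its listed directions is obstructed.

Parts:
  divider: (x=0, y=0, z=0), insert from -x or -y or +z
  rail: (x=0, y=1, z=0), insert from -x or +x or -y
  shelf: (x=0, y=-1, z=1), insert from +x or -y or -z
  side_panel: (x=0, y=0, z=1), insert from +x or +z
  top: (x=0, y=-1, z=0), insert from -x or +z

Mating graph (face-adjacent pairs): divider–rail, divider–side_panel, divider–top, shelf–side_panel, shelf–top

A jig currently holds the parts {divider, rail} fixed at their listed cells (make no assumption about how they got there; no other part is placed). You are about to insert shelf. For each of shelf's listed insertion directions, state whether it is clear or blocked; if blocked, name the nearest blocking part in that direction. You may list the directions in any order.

+x: clear; -y: clear; -z: clear

+x: ray from shelf(0, -1, 1) has no placed part ⇒ clear
-y: ray from shelf(0, -1, 1) has no placed part ⇒ clear
-z: ray from shelf(0, -1, 1) has no placed part ⇒ clear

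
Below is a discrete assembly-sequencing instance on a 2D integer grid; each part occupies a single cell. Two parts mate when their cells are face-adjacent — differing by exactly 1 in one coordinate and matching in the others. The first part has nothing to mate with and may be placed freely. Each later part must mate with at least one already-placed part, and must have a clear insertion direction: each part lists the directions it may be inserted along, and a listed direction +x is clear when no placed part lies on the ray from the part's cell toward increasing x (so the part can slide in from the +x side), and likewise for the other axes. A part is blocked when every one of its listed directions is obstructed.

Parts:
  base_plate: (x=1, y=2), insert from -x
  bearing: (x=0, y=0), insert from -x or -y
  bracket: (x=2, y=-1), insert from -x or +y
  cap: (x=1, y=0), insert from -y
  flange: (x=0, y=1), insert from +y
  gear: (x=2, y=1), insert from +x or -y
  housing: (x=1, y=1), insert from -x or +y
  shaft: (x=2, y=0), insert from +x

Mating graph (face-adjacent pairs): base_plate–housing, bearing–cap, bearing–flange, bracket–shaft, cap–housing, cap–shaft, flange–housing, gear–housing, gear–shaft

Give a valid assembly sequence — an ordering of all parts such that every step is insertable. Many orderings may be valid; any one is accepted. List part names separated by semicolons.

1. base_plate@(1, 2) [-x clear] — {base_plate}
2. housing@(1, 1) [-x clear] — {base_plate, housing}
3. gear@(2, 1) [+x clear] — {base_plate, gear, housing}
4. shaft@(2, 0) [+x clear] — {base_plate, gear, housing, shaft}
5. flange@(0, 1) [+y clear] — {base_plate, flange, gear, housing, shaft}
6. bracket@(2, -1) [-x clear] — {base_plate, bracket, flange, gear, housing, shaft}
7. cap@(1, 0) [-y clear] — {base_plate, bracket, cap, flange, gear, housing, shaft}
8. bearing@(0, 0) [-x clear] — {base_plate, bearing, bracket, cap, flange, gear, housing, shaft}

base_plate; housing; gear; shaft; flange; bracket; cap; bearing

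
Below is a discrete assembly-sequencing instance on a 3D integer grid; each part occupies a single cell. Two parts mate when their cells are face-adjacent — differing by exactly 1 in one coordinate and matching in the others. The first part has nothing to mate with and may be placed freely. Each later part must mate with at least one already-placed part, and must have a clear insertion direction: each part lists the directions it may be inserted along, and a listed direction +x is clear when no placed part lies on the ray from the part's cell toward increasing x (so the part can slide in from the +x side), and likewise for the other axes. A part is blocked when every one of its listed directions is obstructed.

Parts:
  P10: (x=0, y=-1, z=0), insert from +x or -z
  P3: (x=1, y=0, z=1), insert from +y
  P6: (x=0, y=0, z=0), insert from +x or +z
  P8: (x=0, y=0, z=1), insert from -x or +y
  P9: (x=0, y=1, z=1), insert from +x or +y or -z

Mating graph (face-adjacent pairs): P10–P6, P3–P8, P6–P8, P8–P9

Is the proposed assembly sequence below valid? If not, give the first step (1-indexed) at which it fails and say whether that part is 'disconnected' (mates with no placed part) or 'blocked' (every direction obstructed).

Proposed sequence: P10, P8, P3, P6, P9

Invalid at step 2 (disconnected)

1. P10@(0, -1, 0) [+x clear] — {P10}
2. P8@(0, 0, 1) — no placed neighbour ⇒ disconnected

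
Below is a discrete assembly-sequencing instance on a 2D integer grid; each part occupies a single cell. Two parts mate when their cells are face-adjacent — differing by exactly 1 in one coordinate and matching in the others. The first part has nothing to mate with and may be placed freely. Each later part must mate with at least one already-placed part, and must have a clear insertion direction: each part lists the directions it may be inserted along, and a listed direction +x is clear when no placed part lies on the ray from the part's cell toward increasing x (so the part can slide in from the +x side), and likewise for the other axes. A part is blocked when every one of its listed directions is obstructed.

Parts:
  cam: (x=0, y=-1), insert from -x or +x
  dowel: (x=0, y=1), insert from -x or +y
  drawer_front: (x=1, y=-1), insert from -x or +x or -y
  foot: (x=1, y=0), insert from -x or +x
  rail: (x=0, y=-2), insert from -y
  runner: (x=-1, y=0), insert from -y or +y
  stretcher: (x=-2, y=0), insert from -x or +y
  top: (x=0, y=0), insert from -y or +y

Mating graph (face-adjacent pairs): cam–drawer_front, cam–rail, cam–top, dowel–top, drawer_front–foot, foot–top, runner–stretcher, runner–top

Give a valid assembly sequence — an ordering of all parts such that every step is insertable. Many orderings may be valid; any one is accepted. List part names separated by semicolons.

1. cam@(0, -1) [-x clear] — {cam}
2. drawer_front@(1, -1) [+x clear] — {cam, drawer_front}
3. rail@(0, -2) [-y clear] — {cam, drawer_front, rail}
4. foot@(1, 0) [-x clear] — {cam, drawer_front, foot, rail}
5. top@(0, 0) [+y clear] — {cam, drawer_front, foot, rail, top}
6. dowel@(0, 1) [-x clear] — {cam, dowel, drawer_front, foot, rail, top}
7. runner@(-1, 0) [-y clear] — {cam, dowel, drawer_front, foot, rail, runner, top}
8. stretcher@(-2, 0) [-x clear] — {cam, dowel, drawer_front, foot, rail, runner, stretcher, top}

cam; drawer_front; rail; foot; top; dowel; runner; stretcher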